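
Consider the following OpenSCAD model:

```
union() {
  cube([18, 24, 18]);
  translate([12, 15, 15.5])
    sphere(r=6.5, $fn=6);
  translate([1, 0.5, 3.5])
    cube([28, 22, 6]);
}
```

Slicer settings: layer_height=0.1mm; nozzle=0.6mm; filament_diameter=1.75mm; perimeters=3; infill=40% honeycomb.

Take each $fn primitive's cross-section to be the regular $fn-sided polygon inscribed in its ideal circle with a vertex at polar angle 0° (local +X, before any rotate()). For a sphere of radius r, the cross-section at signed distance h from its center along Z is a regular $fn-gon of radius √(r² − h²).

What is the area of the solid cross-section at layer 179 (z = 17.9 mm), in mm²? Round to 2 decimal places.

432.00 mm²

At z = 17.9 mm: the cube is present — its section is the full 18×24 rectangle (area 432.00 mm²); the r=6.5 sphere at (12, 15) slices to a regular 6-gon of circumradius 6.041 (√(r²−h²) with h=2.4 from center) (area = (6/2)·6.041²·sin(360°/6) = 94.80 mm²); the cube at (1, 0.5) is not intersected at this z (z outside [3.5, 9.5]); Combining (union): the regions partially overlap — summed areas 526.80 mm² minus the doubly-counted overlap 94.80 mm² gives 432.00 mm² — area = 432.00 mm². Overall, the cross-section is a single solid region. Net area = 432.00 mm².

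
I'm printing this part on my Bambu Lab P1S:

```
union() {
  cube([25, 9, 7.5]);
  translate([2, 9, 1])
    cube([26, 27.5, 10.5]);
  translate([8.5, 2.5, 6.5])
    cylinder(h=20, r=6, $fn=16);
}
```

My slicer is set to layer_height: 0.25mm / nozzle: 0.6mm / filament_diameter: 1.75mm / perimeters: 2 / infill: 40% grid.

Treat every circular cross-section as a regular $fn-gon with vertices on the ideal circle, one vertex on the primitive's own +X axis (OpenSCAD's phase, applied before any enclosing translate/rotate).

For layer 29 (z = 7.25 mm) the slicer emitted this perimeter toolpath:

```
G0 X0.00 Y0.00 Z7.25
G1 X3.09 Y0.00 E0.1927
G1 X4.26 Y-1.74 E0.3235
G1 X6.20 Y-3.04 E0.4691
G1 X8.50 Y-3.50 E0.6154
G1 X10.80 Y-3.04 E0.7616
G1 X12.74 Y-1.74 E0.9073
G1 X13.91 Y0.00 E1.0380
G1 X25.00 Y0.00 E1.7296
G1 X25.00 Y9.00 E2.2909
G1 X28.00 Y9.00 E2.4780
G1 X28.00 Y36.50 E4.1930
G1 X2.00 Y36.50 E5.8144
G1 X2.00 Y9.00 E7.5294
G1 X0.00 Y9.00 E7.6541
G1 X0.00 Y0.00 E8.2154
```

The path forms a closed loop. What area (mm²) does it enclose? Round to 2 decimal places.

966.35 mm²

Apply the shoelace formula to the sequence of (X, Y) vertices; enclosed area = 966.35 mm².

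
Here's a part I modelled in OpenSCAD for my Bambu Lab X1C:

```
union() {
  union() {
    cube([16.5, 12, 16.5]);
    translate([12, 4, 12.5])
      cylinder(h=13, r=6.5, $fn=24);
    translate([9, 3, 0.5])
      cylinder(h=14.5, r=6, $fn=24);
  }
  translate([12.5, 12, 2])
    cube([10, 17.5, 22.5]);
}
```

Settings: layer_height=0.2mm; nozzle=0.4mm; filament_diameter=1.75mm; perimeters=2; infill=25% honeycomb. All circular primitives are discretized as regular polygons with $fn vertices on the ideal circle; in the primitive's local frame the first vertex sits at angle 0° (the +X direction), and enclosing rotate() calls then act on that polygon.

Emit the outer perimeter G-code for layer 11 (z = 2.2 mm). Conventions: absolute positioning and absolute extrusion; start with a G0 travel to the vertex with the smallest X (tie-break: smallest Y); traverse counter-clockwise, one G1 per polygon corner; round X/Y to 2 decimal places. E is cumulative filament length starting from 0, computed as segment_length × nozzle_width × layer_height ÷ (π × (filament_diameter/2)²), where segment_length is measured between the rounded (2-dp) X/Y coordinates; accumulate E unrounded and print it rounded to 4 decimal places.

G0 X0.00 Y0.00 Z2.20
G1 X3.80 Y0.00 E0.1264
G1 X4.76 Y-1.24 E0.1785
G1 X6.00 Y-2.20 E0.2307
G1 X7.45 Y-2.80 E0.2829
G1 X9.00 Y-3.00 E0.3349
G1 X10.55 Y-2.80 E0.3869
G1 X12.00 Y-2.20 E0.4391
G1 X13.24 Y-1.24 E0.4912
G1 X14.20 Y0.00 E0.5434
G1 X16.50 Y0.00 E0.6199
G1 X16.50 Y12.00 E1.0190
G1 X22.50 Y12.00 E1.2185
G1 X22.50 Y29.50 E1.8006
G1 X12.50 Y29.50 E2.1332
G1 X12.50 Y12.00 E2.7153
G1 X0.00 Y12.00 E3.1310
G1 X0.00 Y0.00 E3.5301

At z = 2.2 mm: the 16.5×12 cube contributes its full rectangle; the cylinder at (12, 4) does not reach this height (z outside [12.5, 25.5]); the r=6 cylinder at (9, 3) gives a regular 24-gon of circumradius 6 (constant along its height); Taking the union: the regions partially overlap (shared area 90.13 mm²), so overlapping operands fuse into one piece — 1 connected region; the 10×17.5 cube at (12.5, 12) contributes its full rectangle; Taking the union: the 2 present regions share edge segments without overlapping in area, so areas simply add but the touching pieces fuse into one outline (the shared edge portions become interior and drop out of the boundary) — 1 connected region. The outline is a single polygon with 17 vertices. Extrusion per mm of travel: 0.4 × 0.2 / (π × 0.875²) = 0.033260. Accumulating E over each segment gives final E = 3.5301.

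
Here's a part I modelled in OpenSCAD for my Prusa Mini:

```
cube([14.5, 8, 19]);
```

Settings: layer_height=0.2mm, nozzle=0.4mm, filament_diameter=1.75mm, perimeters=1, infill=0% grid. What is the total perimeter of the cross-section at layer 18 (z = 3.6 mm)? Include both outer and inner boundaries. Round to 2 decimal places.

At z = 3.6 mm: the 14.5×8 cube contributes its full rectangle (perimeter 45.00 mm). Overall, the cross-section is a single solid region. Total boundary length (outer) = 45.00 mm.

45.00 mm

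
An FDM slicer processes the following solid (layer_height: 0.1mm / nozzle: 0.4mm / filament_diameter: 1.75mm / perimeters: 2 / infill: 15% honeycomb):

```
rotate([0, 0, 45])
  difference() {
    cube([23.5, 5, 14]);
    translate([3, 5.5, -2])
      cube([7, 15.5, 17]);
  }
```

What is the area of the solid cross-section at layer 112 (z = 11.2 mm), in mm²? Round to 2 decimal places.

117.50 mm²

At z = 11.2 mm: the cube is present — its section is the full 23.5×5 rectangle (area 117.50 mm²); the cube at (3, 5.5) (footprint 7×15.5) is included at this height (area 108.50 mm²); Taking the first minus the rest: starting from the 23.5×5 cube (117.50 mm²), the 7×15.5 cube at (3, 5.5) misses the remaining region (no effect) — area = 117.50 mm²; (whole slice rotated 45° about Z — lengths, areas and connectivity unchanged). Overall, the cross-section is a single solid region. Net area = 117.50 mm².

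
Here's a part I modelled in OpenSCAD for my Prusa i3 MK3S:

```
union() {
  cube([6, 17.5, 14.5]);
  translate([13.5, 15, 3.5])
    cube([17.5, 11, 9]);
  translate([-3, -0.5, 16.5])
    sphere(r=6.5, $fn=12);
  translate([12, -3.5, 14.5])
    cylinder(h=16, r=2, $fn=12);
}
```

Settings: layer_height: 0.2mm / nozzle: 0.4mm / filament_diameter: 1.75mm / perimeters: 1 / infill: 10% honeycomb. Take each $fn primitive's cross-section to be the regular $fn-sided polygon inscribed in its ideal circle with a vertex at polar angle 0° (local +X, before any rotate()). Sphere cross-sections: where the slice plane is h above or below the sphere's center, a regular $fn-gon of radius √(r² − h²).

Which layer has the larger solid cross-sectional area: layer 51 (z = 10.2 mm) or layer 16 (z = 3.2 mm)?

layer 51 (z = 10.2 mm)

Layer 51 (z = 10.2): the cube (footprint 6×17.5) is included at this height (area 105.00 mm²); the 17.5×11 cube at (13.5, 15) contributes its full rectangle (area 192.50 mm²); the r=6.5 sphere at (-3, -0.5) contributes a regular 12-gon of circumradius √(6.5²−6.3²) = 1.600 (area = (12/2)·1.600²·sin(360°/12) = 7.68 mm²); the cylinder at (12, -3.5) is not intersected at this z (z outside [14.5, 30.5]); Combining (union): the 3 present regions are separate (no shared area or edge), so areas and boundary lengths simply add and each stays a separate island — area = 305.18 mm². So its area = 305.18 mm². Layer 16 (z = 3.2): the cube (footprint 6×17.5) is included at this height (area 105.00 mm²); the cube at (13.5, 15) is absent (z outside [3.5, 12.5]); the sphere at (-3, -0.5) is not intersected at this z (|z−center|=13.300 > r=6.5); the cylinder at (12, -3.5) is not intersected at this z (z outside [14.5, 30.5]); Combining (union): only the 6×17.5 cube is present, so the union is just that shape — area = 105.00 mm². So its area = 105.00 mm². Layer 51 is larger (305.18 vs 105.00 mm²).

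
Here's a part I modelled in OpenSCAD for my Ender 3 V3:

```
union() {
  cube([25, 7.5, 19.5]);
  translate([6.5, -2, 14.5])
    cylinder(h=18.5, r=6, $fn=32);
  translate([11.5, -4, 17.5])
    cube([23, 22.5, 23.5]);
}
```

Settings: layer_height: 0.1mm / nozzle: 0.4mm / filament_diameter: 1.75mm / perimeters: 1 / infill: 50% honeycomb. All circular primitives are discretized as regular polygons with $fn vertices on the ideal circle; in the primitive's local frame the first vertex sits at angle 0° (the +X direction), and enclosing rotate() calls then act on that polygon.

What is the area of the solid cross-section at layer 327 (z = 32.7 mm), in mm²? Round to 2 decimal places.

625.96 mm²

At z = 32.7 mm: the cube is not intersected at this z (z outside [0, 19.5]); the cylinder at (6.5, -2): section is a regular 32-gon, circumradius r=6 (area = (32/2)·6.000²·sin(360°/32) = 112.37 mm²); the cube at (11.5, -4) (footprint 23×22.5) is included at this height (area 517.50 mm²); Merging all regions: the regions partially overlap — summed areas 629.87 mm² minus the doubly-counted overlap 3.92 mm² gives 625.96 mm² — area = 625.96 mm². Overall, the cross-section is a single solid region. Net area = 625.96 mm².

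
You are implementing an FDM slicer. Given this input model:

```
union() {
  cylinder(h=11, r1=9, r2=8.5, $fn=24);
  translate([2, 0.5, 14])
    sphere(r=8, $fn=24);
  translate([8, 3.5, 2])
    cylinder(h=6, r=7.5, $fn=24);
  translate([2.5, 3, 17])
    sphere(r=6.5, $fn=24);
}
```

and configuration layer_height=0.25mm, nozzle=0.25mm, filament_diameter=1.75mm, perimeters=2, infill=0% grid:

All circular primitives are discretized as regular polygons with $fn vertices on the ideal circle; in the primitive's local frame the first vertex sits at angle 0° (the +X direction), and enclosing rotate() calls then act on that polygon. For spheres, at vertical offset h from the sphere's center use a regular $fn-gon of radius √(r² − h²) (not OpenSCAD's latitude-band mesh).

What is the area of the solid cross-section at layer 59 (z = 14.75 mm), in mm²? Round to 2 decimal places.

201.80 mm²

At z = 14.75 mm: the cone does not reach this height (z outside [0, 11]); the r=8 sphere at (2, 0.5) contributes a regular 24-gon of circumradius √(8²−0.75²) = 7.965 (area = (24/2)·7.965²·sin(360°/24) = 197.03 mm²); the cylinder at (8, 3.5) is absent (z outside [2, 8]); the r=6.5 sphere at (2.5, 3) contributes a regular 24-gon of circumradius √(6.5²−2.25²) = 6.098 (area = (24/2)·6.098²·sin(360°/24) = 115.50 mm²); Taking the union: the regions partially overlap — summed areas 312.52 mm² minus the doubly-counted overlap 110.73 mm² gives 201.80 mm² — area = 201.80 mm². Overall, the cross-section is a single solid region. Net area = 201.80 mm².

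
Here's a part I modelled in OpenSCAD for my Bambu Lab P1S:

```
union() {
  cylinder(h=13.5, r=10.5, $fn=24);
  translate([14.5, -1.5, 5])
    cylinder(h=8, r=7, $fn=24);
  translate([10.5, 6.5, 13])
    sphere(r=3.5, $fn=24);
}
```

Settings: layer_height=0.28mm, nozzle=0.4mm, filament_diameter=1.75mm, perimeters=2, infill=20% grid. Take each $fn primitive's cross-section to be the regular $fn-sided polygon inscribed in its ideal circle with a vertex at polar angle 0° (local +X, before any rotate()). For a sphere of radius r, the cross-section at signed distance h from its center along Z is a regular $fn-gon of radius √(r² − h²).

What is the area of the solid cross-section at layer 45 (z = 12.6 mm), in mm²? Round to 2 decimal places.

503.99 mm²

At z = 12.6 mm: the cylinder: section is a regular 24-gon, circumradius r=10.5 (area = (24/2)·10.500²·sin(360°/24) = 342.42 mm²); the r=7 cylinder at (14.5, -1.5) contributes a regular 24-gon of circumradius 7 (area = (24/2)·7.000²·sin(360°/24) = 152.19 mm²); the sphere at (10.5, 6.5): section is a regular 24-gon, circumradius = √(r²−h²) = √(3.5²−0.4²) = 3.477 (area = (24/2)·3.477²·sin(360°/24) = 37.55 mm²); Taking the union: the regions partially overlap — summed areas 532.15 mm² minus the doubly-counted overlap 28.16 mm² gives 503.99 mm² — area = 503.99 mm². Overall, the cross-section is a single solid region. Net area = 503.99 mm².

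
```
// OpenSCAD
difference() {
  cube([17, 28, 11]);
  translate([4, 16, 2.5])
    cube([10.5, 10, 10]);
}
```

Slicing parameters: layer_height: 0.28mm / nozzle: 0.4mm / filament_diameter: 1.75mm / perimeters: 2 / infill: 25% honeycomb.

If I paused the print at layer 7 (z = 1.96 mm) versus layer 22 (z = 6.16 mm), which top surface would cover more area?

layer 7 (z = 1.96 mm)

Layer 7 (z = 1.96): the 17×28 cube contributes its full rectangle (area 476.00 mm²); the cube at (4, 16) is absent (z outside [2.5, 12.5]); After the difference (first − rest): none of the subtracted shapes is present at this height, so the 17×28 cube is unchanged — area = 476.00 mm². So its area = 476.00 mm². Layer 22 (z = 6.16): the cube (footprint 17×28) is included at this height (area 476.00 mm²); the 10.5×10 cube at (4, 16) contributes its full rectangle (area 105.00 mm²); Taking the first minus the rest: starting from the 17×28 cube (476.00 mm²), the 10.5×10 cube at (4, 16) lies wholly inside it (removes its full 105.00 mm² and its 41.00 mm outline becomes a hole wall) — area = 371.00 mm². So its area = 371.00 mm². Layer 7 is larger (476.00 vs 371.00 mm²).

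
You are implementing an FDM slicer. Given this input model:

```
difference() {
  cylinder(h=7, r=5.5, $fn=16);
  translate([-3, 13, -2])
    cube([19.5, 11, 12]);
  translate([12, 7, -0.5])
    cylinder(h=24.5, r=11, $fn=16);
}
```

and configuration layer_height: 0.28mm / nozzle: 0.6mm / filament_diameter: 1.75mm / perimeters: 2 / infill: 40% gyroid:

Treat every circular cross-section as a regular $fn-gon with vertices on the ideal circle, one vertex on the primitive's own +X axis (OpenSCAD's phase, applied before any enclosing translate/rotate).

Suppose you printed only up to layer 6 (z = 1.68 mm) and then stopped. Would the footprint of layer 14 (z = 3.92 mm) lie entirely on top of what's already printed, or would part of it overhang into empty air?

Compare the two slices. At z = 1.68: the cylinder: section is a regular 16-gon, circumradius r=5.5 (area = (16/2)·5.500²·sin(360°/16) = 92.61 mm²); the 19.5×11 cube at (-3, 13) contributes its full rectangle (area 214.50 mm²); the r=11 cylinder at (12, 7) contributes a regular 16-gon of circumradius 11 (area = (16/2)·11.000²·sin(360°/16) = 370.44 mm²); After the difference (first − rest): starting from the r=5.5 cylinder (92.61 mm²), the 19.5×11 cube at (-3, 13) misses the remaining region (no effect); the r=11 cylinder at (12, 7) partially overlaps it — only the 12.86 mm² overlap (of its 370.44 mm²) is removed, clipping the outline — area = 79.75 mm². At z = 3.92: the r=5.5 cylinder gives a regular 16-gon of circumradius 5.5 (constant along its height) (area = (16/2)·5.500²·sin(360°/16) = 92.61 mm²); the cube at (-3, 13) is present — its section is the full 19.5×11 rectangle (area 214.50 mm²); the cylinder at (12, 7): section is a regular 16-gon, circumradius r=11 (area = (16/2)·11.000²·sin(360°/16) = 370.44 mm²); Taking the first minus the rest: starting from the r=5.5 cylinder (92.61 mm²), the 19.5×11 cube at (-3, 13) misses the remaining region (no effect); the r=11 cylinder at (12, 7) partially overlaps it — only the 12.86 mm² overlap (of its 370.44 mm²) is removed, clipping the outline — area = 79.75 mm². Checking containment: the cross-section at z = 3.92 is a subset of the cross-section at z = 1.68.

entirely on top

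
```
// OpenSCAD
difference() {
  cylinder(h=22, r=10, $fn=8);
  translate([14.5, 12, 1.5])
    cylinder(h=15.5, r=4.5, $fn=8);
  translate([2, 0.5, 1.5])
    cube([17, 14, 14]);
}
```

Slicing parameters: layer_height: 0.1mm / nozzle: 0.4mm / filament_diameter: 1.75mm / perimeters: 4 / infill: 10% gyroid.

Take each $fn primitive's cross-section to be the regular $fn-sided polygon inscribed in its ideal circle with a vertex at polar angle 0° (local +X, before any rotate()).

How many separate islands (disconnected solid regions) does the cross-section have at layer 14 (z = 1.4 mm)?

At z = 1.4 mm: the r=10 cylinder gives a regular 8-gon of circumradius 10 (constant along its height); the cylinder at (14.5, 12) is absent (z outside [1.5, 17]); the cube at (2, 0.5) does not reach this height (z outside [1.5, 15.5]); After the difference (first − rest): none of the subtracted shapes is present at this height, so the r=10 cylinder is unchanged — 1 connected region. Overall, the cross-section is a single solid region. Island count = 1.

1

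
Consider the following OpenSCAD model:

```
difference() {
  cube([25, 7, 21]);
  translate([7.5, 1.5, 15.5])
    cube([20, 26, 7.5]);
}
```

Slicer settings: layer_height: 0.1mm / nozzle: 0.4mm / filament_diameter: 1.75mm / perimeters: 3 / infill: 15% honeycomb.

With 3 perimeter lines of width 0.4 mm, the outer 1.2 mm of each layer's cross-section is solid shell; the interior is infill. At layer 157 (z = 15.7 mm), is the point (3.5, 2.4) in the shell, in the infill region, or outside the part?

At z = 15.7 mm: the 25×7 cube contributes its full rectangle; the 20×26 cube at (7.5, 1.5) contributes its full rectangle; Subtracting the remaining from the first: starting from the 25×7 cube, the 20×26 cube at (7.5, 1.5) partially overlaps it — only the 96.25 mm² overlap (of its 520.00 mm²) is removed, clipping the outline — 1 connected region. Overall, the cross-section is a single solid region. The nearest boundary edge runs (25.00, 0.00)→(0.00, 0.00); distance from the point to it = 2.40 mm. The point is inside the cross-section and 2.40 mm from the nearest boundary — more than the 1.2 mm shell width (3 × 0.4), so it's in the infill interior.

infill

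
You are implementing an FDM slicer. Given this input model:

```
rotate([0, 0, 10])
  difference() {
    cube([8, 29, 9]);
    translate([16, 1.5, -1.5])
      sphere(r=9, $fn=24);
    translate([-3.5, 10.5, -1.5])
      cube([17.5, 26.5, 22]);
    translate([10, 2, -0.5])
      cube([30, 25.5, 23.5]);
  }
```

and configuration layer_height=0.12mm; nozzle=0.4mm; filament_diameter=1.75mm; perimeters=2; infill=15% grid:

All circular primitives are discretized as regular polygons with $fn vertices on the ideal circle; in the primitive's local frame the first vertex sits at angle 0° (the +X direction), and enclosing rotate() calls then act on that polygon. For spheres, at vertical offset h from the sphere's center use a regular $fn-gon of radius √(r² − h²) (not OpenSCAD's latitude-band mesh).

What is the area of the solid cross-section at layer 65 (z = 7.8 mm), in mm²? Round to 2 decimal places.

At z = 7.8 mm: the cube (footprint 8×29) is included at this height (area 232.00 mm²); the sphere at (16, 1.5) is not intersected at this z (|z−center|=9.300 > r=9); the cube at (-3.5, 10.5) is present — its section is the full 17.5×26.5 rectangle (area 463.75 mm²); the 30×25.5 cube at (10, 2) contributes its full rectangle (area 765.00 mm²); After the difference (first − rest): starting from the 8×29 cube (232.00 mm²), the 17.5×26.5 cube at (-3.5, 10.5) partially overlaps it — only the 148.00 mm² overlap (of its 463.75 mm²) is removed, clipping the outline; the 30×25.5 cube at (10, 2) misses the remaining region (no effect) — area = 84.00 mm²; (whole slice rotated 10° about Z — lengths, areas and connectivity unchanged). Overall, the cross-section is a single solid region. Net area = 84.00 mm².

84.00 mm²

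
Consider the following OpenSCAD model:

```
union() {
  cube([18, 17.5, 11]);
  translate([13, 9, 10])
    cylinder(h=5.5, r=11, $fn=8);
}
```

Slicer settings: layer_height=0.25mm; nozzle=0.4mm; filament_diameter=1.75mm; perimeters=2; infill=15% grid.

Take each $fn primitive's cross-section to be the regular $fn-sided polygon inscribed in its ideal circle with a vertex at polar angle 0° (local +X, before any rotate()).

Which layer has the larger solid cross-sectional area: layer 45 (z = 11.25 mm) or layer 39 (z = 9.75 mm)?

Layer 45 (z = 11.25): the cube does not reach this height (z outside [0, 11]); the r=11 cylinder at (13, 9) contributes a regular 8-gon of circumradius 11 (area = (8/2)·11.000²·sin(360°/8) = 342.24 mm²); Merging all regions: only the r=11 cylinder at (13, 9) is present, so the union is just that shape — area = 342.24 mm². So its area = 342.24 mm². Layer 39 (z = 9.75): the 18×17.5 cube contributes its full rectangle (area 315.00 mm²); the cylinder at (13, 9) is absent (z outside [10, 15.5]); Taking the union: only the 18×17.5 cube is present, so the union is just that shape — area = 315.00 mm². So its area = 315.00 mm². Layer 45 is larger (342.24 vs 315.00 mm²).

layer 45 (z = 11.25 mm)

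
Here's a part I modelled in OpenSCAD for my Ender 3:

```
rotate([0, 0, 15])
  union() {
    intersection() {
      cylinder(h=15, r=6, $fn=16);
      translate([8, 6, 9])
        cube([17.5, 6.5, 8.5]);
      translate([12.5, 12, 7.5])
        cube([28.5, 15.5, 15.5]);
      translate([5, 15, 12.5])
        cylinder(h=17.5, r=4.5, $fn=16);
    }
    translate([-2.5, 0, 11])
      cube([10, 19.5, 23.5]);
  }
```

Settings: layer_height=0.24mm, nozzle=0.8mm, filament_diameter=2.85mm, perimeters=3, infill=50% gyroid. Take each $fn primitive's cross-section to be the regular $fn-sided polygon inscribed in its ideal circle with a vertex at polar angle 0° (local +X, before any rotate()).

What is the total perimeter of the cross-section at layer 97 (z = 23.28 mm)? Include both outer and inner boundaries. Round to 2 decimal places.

59.00 mm

At z = 23.28 mm: the cylinder is not intersected at this z (z outside [0, 15]); the cube at (8, 6) does not reach this height (z outside [9, 17.5]); the cube at (12.5, 12) is absent (z outside [7.5, 23]); the r=4.5 cylinder at (5, 15) gives a regular 16-gon of circumradius 4.5 (constant along its height) (perimeter = 2·16·4.500·sin(180°/16) = 28.09 mm); After intersecting: at least one operand is absent at this height, so nothing remains; the cube at (-2.5, 0) is present — its section is the full 10×19.5 rectangle (perimeter 59.00 mm); Combining (union): only the 10×19.5 cube at (-2.5, 0) is present, so the union is just that shape — boundary = 59.00 mm; (rotated 15° about Z; rotation is an isometry so areas/perimeters/island counts are preserved). Overall, the cross-section is a single solid region. Total boundary length (outer) = 59.00 mm.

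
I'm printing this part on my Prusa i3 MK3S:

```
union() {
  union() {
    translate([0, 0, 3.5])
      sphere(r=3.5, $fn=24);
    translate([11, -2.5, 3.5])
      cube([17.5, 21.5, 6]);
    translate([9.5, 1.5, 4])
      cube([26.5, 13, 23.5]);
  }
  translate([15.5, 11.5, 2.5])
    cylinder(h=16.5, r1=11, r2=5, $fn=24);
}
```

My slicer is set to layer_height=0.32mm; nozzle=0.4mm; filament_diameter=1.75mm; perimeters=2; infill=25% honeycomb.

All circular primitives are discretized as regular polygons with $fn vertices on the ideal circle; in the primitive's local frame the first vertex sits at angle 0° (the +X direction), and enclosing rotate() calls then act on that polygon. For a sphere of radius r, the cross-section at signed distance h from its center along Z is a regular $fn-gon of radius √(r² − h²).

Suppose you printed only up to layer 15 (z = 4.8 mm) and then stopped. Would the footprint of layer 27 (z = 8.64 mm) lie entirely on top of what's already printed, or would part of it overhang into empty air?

Compare the two slices. At z = 4.8: the r=3.5 sphere contributes a regular 24-gon of circumradius √(3.5²−1.3²) = 3.250 (area = (24/2)·3.250²·sin(360°/24) = 32.80 mm²); the cube at (11, -2.5) (footprint 17.5×21.5) is included at this height (area 376.25 mm²); the cube at (9.5, 1.5) is present — its section is the full 26.5×13 rectangle (area 344.50 mm²); Taking the union: the regions partially overlap — summed areas 753.55 mm² minus the doubly-counted overlap 227.50 mm² gives 526.05 mm² — area = 526.05 mm²; the cone at (15.5, 11.5) (r1=11→r2=5) has section circumradius 10.164 here — a regular 24-gon (area = (24/2)·10.164²·sin(360°/24) = 320.83 mm²); Merging all regions: the regions partially overlap — summed areas 846.88 mm² minus the doubly-counted overlap 243.43 mm² gives 603.45 mm² — area = 603.45 mm². At z = 8.64: the sphere is absent (|z−center|=5.140 > r=3.5); the cube at (11, -2.5) (footprint 17.5×21.5) is included at this height (area 376.25 mm²); the cube at (9.5, 1.5) (footprint 26.5×13) is included at this height (area 344.50 mm²); Taking the union: the regions partially overlap — summed areas 720.75 mm² minus the doubly-counted overlap 227.50 mm² gives 493.25 mm² — area = 493.25 mm²; the cone at (15.5, 11.5): at t=0.372 of its height the radius interpolates to r₁+(r₂−r₁)t = 8.767, giving a regular 24-gon of that circumradius (area = (24/2)·8.767²·sin(360°/24) = 238.73 mm²); Merging all regions: the regions partially overlap — summed areas 731.98 mm² minus the doubly-counted overlap 201.76 mm² gives 530.22 mm² — area = 530.22 mm². Checking containment: the cross-section at z = 8.64 is a subset of the cross-section at z = 4.8.

entirely on top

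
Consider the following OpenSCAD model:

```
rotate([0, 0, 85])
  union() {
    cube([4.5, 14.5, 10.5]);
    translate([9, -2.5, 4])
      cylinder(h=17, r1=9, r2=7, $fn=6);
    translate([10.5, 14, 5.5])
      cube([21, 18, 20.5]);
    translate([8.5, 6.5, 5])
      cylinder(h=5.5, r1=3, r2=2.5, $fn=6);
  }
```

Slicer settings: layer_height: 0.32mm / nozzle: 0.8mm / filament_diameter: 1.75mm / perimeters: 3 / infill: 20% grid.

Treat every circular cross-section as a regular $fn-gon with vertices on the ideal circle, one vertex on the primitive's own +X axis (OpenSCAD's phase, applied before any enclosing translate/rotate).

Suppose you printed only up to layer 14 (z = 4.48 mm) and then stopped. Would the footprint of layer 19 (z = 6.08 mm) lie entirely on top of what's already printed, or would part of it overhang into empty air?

part overhangs

Compare the two slices. At z = 4.48: the 4.5×14.5 cube contributes its full rectangle (area 65.25 mm²); the cone at (9, -2.5): at t=0.028 of its height the radius interpolates to r₁+(r₂−r₁)t = 8.944, giving a regular 6-gon of that circumradius (area = (6/2)·8.944²·sin(360°/6) = 207.81 mm²); the cube at (10.5, 14) does not reach this height (z outside [5.5, 26]); the cone at (8.5, 6.5) is not intersected at this z (z outside [5, 10.5]); Merging all regions: the regions partially overlap — summed areas 273.06 mm² minus the doubly-counted overlap 7.80 mm² gives 265.27 mm² — area = 265.27 mm²; (whole slice rotated 85° about Z — lengths, areas and connectivity unchanged). At z = 6.08: the cube is present — its section is the full 4.5×14.5 rectangle (area 65.25 mm²); the cone at (9, -2.5): at t=0.122 of its height the radius interpolates to r₁+(r₂−r₁)t = 8.755, giving a regular 6-gon of that circumradius (area = (6/2)·8.755²·sin(360°/6) = 199.16 mm²); the cube at (10.5, 14) (footprint 21×18) is included at this height (area 378.00 mm²); the cone at (8.5, 6.5): at t=0.196 of its height the radius interpolates to r₁+(r₂−r₁)t = 2.902, giving a regular 6-gon of that circumradius (area = (6/2)·2.902²·sin(360°/6) = 21.88 mm²); Merging all regions: the regions partially overlap — summed areas 664.28 mm² minus the doubly-counted overlap 10.72 mm² gives 653.56 mm² — area = 653.56 mm²; (whole slice rotated 85° about Z — lengths, areas and connectivity unchanged). Checking containment: at z = 6.08 the cross-section extends beyond the z = 4.48 cross-section by about 395.31 mm².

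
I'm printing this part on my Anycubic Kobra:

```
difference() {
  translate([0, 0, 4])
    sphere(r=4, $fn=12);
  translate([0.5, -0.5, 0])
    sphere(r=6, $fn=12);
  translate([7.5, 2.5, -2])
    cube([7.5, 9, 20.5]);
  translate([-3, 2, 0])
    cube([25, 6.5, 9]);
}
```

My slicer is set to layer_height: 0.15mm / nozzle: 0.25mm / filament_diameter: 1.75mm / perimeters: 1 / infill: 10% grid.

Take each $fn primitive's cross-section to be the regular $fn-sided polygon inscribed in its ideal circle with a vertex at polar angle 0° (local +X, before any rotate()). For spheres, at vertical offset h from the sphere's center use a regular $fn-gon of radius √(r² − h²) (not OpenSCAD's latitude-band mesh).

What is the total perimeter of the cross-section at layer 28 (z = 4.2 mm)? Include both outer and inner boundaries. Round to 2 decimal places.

9.92 mm

At z = 4.2 mm: the r=4 sphere contributes a regular 12-gon of circumradius √(4²−0.2²) = 3.995 (perimeter = 2·12·3.995·sin(180°/12) = 24.82 mm); the r=6 sphere at (0.5, -0.5) contributes a regular 12-gon of circumradius √(6²−4.2²) = 4.285 (perimeter = 2·12·4.285·sin(180°/12) = 26.62 mm); the cube at (7.5, 2.5) (footprint 7.5×9) is included at this height (perimeter 33.00 mm); the cube at (-3, 2) (footprint 25×6.5) is included at this height (perimeter 63.00 mm); After the difference (first − rest): starting from the r=4 sphere, the r=6 sphere at (0.5, -0.5) partially overlaps it — only the 45.27 mm² overlap (of its 55.08 mm²) is removed, clipping the outline; the 7.5×9 cube at (7.5, 2.5) misses the remaining region (no effect); the 25×6.5 cube at (-3, 2) partially overlaps it — only the 1.55 mm² overlap (of its 162.50 mm²) is removed, clipping the outline — boundary = 9.92 mm. Overall, the cross-section is a single solid region. Total boundary length (outer) = 9.92 mm.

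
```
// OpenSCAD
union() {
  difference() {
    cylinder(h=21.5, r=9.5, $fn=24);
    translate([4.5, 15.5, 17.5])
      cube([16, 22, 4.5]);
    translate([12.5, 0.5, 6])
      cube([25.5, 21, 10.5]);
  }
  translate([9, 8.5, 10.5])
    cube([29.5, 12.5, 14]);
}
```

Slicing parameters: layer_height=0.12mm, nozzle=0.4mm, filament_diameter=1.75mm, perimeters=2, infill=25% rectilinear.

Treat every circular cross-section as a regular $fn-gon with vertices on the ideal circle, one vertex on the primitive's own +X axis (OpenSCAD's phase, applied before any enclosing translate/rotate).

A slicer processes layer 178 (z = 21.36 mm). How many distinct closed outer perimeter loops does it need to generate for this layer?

2

At z = 21.36 mm: the r=9.5 cylinder gives a regular 24-gon of circumradius 9.5 (constant along its height); the cube at (4.5, 15.5) is present — its section is the full 16×22 rectangle; the cube at (12.5, 0.5) is not intersected at this z (z outside [6, 16.5]); Subtracting the remaining from the first: starting from the r=9.5 cylinder, the 16×22 cube at (4.5, 15.5) misses the remaining region (no effect) — 1 connected region; the cube at (9, 8.5) is present — its section is the full 29.5×12.5 rectangle; Merging all regions: the 2 present regions are separate (no shared area or edge), so areas and boundary lengths simply add and each stays a separate island — 2 connected regions. The result has 2 disconnected regions.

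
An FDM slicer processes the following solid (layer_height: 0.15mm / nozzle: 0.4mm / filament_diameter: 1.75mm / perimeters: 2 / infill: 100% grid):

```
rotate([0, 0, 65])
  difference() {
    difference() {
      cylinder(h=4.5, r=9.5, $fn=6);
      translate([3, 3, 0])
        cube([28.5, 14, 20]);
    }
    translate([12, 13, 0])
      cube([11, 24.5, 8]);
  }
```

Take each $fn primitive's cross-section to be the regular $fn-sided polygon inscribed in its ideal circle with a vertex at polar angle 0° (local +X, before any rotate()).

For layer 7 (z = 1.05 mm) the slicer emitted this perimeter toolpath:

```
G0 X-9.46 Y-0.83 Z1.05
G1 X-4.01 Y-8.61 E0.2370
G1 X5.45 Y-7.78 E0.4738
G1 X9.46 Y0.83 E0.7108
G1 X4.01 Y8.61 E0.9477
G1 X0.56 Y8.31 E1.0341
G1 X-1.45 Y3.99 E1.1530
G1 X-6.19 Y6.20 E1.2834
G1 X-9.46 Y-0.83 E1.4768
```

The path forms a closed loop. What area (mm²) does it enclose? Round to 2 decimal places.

Apply the shoelace formula to the sequence of (X, Y) vertices; enclosed area = 217.39 mm².

217.39 mm²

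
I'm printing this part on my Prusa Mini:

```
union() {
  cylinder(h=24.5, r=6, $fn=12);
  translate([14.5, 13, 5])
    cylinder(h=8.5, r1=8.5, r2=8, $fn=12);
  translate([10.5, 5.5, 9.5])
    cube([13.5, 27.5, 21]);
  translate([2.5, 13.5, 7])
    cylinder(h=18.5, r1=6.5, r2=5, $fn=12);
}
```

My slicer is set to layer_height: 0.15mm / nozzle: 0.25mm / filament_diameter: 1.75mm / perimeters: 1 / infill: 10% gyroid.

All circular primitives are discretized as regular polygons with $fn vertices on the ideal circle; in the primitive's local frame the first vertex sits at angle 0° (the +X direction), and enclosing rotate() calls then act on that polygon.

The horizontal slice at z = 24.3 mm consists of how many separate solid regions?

3

At z = 24.3 mm: the r=6 cylinder contributes a regular 12-gon of circumradius 6; the cone at (14.5, 13) is absent (z outside [5, 13.5]); the 13.5×27.5 cube at (10.5, 5.5) contributes its full rectangle; the cone at (2.5, 13.5) (r1=6.5→r2=5) has section circumradius 5.097 here — a regular 12-gon; Merging all regions: the 3 present regions are separate (no shared area or edge), so areas and boundary lengths simply add and each stays a separate island — 3 connected regions. The result has 3 disconnected regions.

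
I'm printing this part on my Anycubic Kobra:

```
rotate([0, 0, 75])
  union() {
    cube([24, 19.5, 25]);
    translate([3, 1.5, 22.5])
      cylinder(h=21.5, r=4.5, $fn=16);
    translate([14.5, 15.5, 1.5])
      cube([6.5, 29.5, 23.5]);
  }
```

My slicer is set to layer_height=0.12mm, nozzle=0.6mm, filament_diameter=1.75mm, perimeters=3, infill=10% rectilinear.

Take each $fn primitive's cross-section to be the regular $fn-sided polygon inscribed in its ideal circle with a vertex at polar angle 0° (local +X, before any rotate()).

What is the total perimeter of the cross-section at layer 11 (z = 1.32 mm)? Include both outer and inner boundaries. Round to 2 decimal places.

At z = 1.32 mm: the cube is present — its section is the full 24×19.5 rectangle (perimeter 87.00 mm); the cylinder at (3, 1.5) is absent (z outside [22.5, 44]); the cube at (14.5, 15.5) is not intersected at this z (z outside [1.5, 25]); Merging all regions: only the 24×19.5 cube is present, so the union is just that shape — boundary = 87.00 mm; (whole slice rotated 75° about Z — lengths, areas and connectivity unchanged). Overall, the cross-section is a single solid region. Total boundary length (outer) = 87.00 mm.

87.00 mm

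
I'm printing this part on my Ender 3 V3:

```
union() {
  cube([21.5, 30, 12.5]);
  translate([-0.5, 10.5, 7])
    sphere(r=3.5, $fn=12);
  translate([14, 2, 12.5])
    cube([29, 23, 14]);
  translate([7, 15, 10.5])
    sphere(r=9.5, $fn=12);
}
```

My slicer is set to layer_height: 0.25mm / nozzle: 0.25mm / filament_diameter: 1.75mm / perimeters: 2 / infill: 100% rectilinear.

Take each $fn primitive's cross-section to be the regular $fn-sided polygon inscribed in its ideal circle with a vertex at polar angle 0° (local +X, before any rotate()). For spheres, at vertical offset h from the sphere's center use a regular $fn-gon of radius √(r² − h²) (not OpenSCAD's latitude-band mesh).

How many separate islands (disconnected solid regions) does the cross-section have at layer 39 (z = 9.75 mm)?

At z = 9.75 mm: the 21.5×30 cube contributes its full rectangle; the sphere at (-0.5, 10.5): section is a regular 12-gon, circumradius = √(r²−h²) = √(3.5²−2.75²) = 2.165; the cube at (14, 2) is absent (z outside [12.5, 26.5]); the r=9.5 sphere at (7, 15) slices to a regular 12-gon of circumradius 9.470 (√(r²−h²) with h=0.75 from center); Merging all regions: the regions partially overlap (shared area 259.27 mm²), so overlapping operands fuse into one piece — 1 connected region. Overall, the cross-section is a single solid region. Island count = 1.

1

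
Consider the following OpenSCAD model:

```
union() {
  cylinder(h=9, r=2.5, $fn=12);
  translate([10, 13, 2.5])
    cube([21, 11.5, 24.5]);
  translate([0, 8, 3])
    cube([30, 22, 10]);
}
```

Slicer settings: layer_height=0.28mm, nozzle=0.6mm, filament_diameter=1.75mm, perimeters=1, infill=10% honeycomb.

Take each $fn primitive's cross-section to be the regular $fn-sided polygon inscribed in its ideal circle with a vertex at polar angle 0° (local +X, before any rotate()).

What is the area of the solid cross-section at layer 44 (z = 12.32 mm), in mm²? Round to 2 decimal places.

671.50 mm²

At z = 12.32 mm: the cylinder does not reach this height (z outside [0, 9]); the 21×11.5 cube at (10, 13) contributes its full rectangle (area 241.50 mm²); the cube at (0, 8) is present — its section is the full 30×22 rectangle (area 660.00 mm²); Combining (union): the regions partially overlap — summed areas 901.50 mm² minus the doubly-counted overlap 230.00 mm² gives 671.50 mm² — area = 671.50 mm². Overall, the cross-section is a single solid region. Net area = 671.50 mm².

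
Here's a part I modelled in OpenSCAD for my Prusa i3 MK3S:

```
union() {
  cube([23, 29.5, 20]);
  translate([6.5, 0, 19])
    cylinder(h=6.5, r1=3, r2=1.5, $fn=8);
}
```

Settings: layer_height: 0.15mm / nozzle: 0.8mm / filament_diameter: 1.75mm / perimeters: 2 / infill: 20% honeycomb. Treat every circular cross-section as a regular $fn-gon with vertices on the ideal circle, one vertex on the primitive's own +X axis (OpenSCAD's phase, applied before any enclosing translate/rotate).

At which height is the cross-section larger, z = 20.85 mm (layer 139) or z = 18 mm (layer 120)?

layer 120 (z = 18 mm)

Layer 139 (z = 20.85): the cube does not reach this height (z outside [0, 20]); the cone at (6.5, 0) (r1=3→r2=1.5) has section circumradius 2.573 here — a regular 8-gon (area = (8/2)·2.573²·sin(360°/8) = 18.73 mm²); Combining (union): only the cone at (6.5, 0) is present, so the union is just that shape — area = 18.73 mm². So its area = 18.73 mm². Layer 120 (z = 18): the cube is present — its section is the full 23×29.5 rectangle (area 678.50 mm²); the cone at (6.5, 0) does not reach this height (z outside [19, 25.5]); Combining (union): only the 23×29.5 cube is present, so the union is just that shape — area = 678.50 mm². So its area = 678.50 mm². Layer 120 is larger (678.50 vs 18.73 mm²).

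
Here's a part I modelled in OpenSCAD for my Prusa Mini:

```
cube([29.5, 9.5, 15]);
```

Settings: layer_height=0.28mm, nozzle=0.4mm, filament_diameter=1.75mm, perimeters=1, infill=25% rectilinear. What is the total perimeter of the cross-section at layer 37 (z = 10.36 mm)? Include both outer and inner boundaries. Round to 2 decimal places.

At z = 10.36 mm: the cube is present — its section is the full 29.5×9.5 rectangle (perimeter 78.00 mm). Overall, the cross-section is a single solid region. Total boundary length (outer) = 78.00 mm.

78.00 mm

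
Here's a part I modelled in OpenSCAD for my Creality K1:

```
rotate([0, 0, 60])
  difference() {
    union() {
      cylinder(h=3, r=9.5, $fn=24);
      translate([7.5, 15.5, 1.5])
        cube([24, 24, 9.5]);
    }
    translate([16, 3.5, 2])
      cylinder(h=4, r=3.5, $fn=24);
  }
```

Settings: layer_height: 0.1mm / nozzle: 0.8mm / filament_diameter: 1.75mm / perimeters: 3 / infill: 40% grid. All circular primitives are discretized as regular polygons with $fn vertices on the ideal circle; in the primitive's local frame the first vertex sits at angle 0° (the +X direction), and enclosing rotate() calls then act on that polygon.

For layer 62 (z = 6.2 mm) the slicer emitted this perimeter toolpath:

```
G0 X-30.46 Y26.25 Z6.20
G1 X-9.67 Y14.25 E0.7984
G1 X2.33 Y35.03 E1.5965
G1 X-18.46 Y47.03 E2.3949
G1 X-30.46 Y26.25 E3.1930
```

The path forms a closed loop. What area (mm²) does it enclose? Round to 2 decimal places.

576.02 mm²

Apply the shoelace formula to the sequence of (X, Y) vertices; enclosed area = 576.02 mm².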